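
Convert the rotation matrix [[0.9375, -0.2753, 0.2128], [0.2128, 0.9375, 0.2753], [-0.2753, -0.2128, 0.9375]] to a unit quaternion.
0.9763 - 0.125i + 0.125j + 0.125k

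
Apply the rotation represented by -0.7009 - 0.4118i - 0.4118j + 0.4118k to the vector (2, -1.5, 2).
(-0.255, -2.792, -1.547)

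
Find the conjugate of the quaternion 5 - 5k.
5 + 5k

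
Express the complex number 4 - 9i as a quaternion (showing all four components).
4 - 9i + 0j + 0k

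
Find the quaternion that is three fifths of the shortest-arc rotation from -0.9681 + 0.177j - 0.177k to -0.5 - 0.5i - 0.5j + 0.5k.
-0.8509 - 0.3601i - 0.2704j + 0.2704k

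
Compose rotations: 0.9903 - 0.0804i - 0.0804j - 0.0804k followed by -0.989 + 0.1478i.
-0.9675 + 0.2259i + 0.0914j + 0.0676k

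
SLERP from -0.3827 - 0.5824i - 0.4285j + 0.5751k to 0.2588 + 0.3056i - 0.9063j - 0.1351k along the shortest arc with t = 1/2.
-0.0862 - 0.1925i - 0.9284j + 0.306k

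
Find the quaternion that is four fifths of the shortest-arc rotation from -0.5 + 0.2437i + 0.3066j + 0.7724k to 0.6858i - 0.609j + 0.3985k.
-0.1321 + 0.6757i - 0.4619j + 0.5592k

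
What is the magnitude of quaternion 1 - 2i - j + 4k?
√22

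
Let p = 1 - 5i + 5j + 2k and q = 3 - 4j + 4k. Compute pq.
15 + 13i + 31j + 30k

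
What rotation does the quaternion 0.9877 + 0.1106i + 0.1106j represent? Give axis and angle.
axis = (√2/2, √2/2, 0), θ = 18°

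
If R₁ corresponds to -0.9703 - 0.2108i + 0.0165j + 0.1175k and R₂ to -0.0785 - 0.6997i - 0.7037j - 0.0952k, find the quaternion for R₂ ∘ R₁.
-0.0485 + 0.6144i + 0.7838j - 0.0767k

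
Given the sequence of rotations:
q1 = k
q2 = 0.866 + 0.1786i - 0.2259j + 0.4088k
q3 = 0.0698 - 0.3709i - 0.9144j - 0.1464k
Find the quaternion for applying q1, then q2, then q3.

q2 · q1 = -0.4088 - 0.2259i - 0.1786j + 0.866k
q3 · q2 · q1 = -0.1488 - 0.6822i + 0.7156j - 0.02k
-0.1488 - 0.6822i + 0.7156j - 0.02k


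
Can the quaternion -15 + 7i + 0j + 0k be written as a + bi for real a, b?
Yes. The quaternion -15 + 7i has j- and k-coefficients y = z = 0, so it lies in the complex subalgebra spanned by 1 and i.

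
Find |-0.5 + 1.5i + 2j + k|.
2.739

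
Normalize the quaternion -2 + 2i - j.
-0.6667 + 0.6667i - 0.3333j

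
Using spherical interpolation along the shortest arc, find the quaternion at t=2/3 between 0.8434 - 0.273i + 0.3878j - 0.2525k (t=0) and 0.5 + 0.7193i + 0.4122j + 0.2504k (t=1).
0.7479 + 0.4439i + 0.4858j + 0.0876k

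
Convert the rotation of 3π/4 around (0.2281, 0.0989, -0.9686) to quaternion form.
0.3827 + 0.2107i + 0.0914j - 0.8949k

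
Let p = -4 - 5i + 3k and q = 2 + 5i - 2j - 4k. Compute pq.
29 - 24i + 3j + 32k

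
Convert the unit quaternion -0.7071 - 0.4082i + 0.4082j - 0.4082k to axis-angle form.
axis = (-√3/3, √3/3, -√3/3), θ = 3π/2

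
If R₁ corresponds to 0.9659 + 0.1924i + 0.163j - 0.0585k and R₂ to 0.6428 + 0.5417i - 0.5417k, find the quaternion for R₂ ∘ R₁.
0.485 + 0.7352i + 0.0322j - 0.4725k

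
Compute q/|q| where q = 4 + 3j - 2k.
0.7428 + 0.5571j - 0.3714k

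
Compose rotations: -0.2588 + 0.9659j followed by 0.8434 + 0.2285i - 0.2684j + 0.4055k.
0.041 - 0.4508i + 0.8841j + 0.1158k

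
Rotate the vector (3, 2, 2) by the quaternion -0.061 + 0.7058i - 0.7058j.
(-1.809, -2.809, -2.416)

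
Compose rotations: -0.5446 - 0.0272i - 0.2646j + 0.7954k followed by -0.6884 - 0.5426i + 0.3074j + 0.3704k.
0.1469 + 0.6567i + 0.4362j - 0.5973k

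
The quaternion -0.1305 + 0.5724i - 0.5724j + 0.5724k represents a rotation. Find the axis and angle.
axis = (√3/3, -√3/3, √3/3), θ = 195°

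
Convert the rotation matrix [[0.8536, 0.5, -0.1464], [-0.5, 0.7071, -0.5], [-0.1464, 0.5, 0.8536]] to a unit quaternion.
0.9239 + 0.2706i - 0.2706k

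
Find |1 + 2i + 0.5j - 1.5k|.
2.739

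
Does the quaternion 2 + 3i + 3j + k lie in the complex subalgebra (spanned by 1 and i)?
No. The quaternion 2 + 3i + 3j + k has j-coefficient y = 3 and k-coefficient z = 1, not both zero, so it does not lie in the complex subalgebra spanned by 1 and i.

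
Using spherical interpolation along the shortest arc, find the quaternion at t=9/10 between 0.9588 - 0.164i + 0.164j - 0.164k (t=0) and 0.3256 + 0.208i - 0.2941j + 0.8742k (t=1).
0.4602 + 0.1787i - 0.2627j + 0.829k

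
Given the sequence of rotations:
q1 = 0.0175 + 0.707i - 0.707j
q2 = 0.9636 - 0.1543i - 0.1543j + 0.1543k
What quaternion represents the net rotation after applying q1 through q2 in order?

q2 · q1 = 0.0169 + 0.7877i - 0.5749j + 0.2209k
0.0169 + 0.7877i - 0.5749j + 0.2209k


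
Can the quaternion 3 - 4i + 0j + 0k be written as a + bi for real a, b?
Yes. The quaternion 3 - 4i has j- and k-coefficients y = z = 0, so it lies in the complex subalgebra spanned by 1 and i.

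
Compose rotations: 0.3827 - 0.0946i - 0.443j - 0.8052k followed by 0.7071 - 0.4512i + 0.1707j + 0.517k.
0.7198 - 0.148i - 0.6601j - 0.1555k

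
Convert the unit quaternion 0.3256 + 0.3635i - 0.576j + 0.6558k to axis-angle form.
axis = (0.3845, -0.6092, 0.6936), θ = 142°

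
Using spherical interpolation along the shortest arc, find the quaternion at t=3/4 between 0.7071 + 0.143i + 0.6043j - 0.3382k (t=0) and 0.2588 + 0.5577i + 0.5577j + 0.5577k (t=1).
0.4346 + 0.5081i + 0.6513j + 0.3588k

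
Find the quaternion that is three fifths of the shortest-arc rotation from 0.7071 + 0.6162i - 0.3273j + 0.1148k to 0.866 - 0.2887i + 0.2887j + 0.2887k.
0.9594 + 0.1004i + 0.0421j + 0.2602k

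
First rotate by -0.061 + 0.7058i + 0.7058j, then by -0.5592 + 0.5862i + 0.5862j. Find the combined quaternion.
-0.7934 - 0.4304i - 0.4304j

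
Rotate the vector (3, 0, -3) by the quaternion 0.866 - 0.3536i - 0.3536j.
(4.087, -1.087, 0.338)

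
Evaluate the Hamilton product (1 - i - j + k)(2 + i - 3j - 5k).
5 + 7i - 9j + k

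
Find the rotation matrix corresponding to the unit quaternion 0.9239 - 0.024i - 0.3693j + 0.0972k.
[[0.7083, -0.1619, -0.6871], [0.1973, 0.98, -0.0274], [0.6777, -0.1161, 0.7261]]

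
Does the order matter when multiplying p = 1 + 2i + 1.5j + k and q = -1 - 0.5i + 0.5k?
Yes: pq = -0.5 - 1.75i - 3j + 0.25k ≠ -0.5 - 3.25i - 1.25k = qp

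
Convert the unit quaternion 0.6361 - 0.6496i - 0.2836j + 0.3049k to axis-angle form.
axis = (-0.8419, -0.3675, 0.3952), θ = 101°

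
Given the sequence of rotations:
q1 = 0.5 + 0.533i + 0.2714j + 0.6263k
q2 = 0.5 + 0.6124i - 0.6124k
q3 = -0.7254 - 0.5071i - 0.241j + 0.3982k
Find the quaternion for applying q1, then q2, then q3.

q2 · q1 = 0.3071 + 0.7389i - 0.5743j + 0.1732k
q3 · q2 · q1 = -0.0554 - 0.5048i + 0.7246j + 0.466k
-0.0554 - 0.5048i + 0.7246j + 0.466k


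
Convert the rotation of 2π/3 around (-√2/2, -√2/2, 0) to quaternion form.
0.5 - 0.6124i - 0.6124j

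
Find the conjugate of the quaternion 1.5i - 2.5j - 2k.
-1.5i + 2.5j + 2k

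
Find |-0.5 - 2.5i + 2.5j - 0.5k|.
√13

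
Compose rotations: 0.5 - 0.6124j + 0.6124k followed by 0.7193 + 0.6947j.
0.7851 + 0.4254i - 0.0931j + 0.4405k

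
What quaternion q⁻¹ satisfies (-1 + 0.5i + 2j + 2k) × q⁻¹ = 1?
-0.1081 - 0.0541i - 0.2162j - 0.2162k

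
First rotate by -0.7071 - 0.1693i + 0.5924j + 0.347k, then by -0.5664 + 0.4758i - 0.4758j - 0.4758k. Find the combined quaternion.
0.928 - 0.1238i - 0.0836j + 0.3412k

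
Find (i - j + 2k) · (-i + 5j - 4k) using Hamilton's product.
14 - 6i + 2j + 4k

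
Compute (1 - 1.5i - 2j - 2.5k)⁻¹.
0.0741 + 0.1111i + 0.1481j + 0.1852k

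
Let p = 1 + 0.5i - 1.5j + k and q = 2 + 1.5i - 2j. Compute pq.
-1.75 + 4.5i - 3.5j + 3.25k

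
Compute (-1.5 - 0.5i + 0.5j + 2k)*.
-1.5 + 0.5i - 0.5j - 2k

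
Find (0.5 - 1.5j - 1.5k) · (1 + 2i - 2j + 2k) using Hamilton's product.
0.5 - 5i - 5.5j + 2.5k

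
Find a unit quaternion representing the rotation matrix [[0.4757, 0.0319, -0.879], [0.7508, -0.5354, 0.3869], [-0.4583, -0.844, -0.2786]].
-0.4067 + 0.7566i + 0.2586j - 0.4419k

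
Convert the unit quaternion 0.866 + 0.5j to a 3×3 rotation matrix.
[[0.5, 0, 0.866], [0, 1, 0], [-0.866, 0, 0.5]]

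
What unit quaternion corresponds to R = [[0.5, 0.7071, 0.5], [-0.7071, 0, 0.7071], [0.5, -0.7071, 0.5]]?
0.7071 - 0.5i - 0.5k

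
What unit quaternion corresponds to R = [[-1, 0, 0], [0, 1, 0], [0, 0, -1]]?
j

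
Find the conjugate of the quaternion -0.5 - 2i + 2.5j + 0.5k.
-0.5 + 2i - 2.5j - 0.5k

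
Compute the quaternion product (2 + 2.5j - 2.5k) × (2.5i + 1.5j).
-3.75 + 8.75i - 3.25j - 6.25k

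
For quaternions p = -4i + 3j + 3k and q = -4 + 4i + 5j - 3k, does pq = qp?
No: pq = 10 - 8i - 12j - 44k ≠ 10 + 40i - 12j + 20k = qp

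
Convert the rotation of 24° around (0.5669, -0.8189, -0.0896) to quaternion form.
0.9781 + 0.1179i - 0.1703j - 0.0186k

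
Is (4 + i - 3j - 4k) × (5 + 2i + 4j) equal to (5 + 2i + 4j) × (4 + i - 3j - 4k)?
No: pq = 30 + 29i - 7j - 10k ≠ 30 - 3i + 9j - 30k = qp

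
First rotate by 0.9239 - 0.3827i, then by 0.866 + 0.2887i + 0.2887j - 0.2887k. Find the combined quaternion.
0.9106 - 0.0647i + 0.3772j - 0.1562k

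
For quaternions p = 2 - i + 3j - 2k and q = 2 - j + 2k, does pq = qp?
No: pq = 11 + 2i + 6j + k ≠ 11 - 6i + 2j - k = qp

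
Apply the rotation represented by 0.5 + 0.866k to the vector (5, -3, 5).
(0.098, 5.83, 5)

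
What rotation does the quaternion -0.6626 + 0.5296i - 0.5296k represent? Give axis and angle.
axis = (√2/2, 0, -√2/2), θ = 263°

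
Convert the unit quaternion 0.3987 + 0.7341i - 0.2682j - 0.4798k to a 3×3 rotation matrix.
[[0.3957, -0.0112, -0.9183], [-0.7764, -0.5382, -0.328], [-0.4906, 0.8427, -0.2217]]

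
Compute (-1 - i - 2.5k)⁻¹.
-0.1212 + 0.1212i + 0.303k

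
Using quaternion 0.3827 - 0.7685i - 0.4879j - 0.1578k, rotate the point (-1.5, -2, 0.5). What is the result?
(-2.518, -0.111, -0.384)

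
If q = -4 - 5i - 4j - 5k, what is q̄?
-4 + 5i + 4j + 5k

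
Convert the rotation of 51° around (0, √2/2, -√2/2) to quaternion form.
0.9026 + 0.3044j - 0.3044k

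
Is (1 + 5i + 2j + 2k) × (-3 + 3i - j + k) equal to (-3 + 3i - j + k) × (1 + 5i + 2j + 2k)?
No: pq = -18 - 8i - 6j - 16k ≠ -18 - 16i - 8j + 6k = qp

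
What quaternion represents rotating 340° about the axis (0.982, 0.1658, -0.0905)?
-0.9848 + 0.1705i + 0.0288j - 0.0157k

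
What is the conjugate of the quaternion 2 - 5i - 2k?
2 + 5i + 2k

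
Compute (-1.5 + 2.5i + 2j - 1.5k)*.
-1.5 - 2.5i - 2j + 1.5k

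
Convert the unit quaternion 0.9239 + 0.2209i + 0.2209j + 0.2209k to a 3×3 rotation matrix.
[[0.8048, -0.3106, 0.5058], [0.5058, 0.8048, -0.3106], [-0.3106, 0.5058, 0.8048]]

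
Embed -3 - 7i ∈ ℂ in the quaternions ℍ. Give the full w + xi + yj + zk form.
-3 - 7i + 0j + 0k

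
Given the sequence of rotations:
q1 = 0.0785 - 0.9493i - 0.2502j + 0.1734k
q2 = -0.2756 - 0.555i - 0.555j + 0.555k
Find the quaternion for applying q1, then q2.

q2 · q1 = -0.7836 + 0.2607i - 0.4052j - 0.3922k
-0.7836 + 0.2607i - 0.4052j - 0.3922k


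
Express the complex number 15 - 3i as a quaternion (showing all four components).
15 - 3i + 0j + 0k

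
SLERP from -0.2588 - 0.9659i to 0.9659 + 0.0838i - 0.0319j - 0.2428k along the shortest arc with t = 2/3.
-0.8596 - 0.4742i + 0.0248j + 0.1885k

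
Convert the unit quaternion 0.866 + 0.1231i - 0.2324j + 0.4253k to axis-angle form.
axis = (0.2462, -0.4648, 0.8505), θ = π/3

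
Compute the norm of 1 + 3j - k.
√11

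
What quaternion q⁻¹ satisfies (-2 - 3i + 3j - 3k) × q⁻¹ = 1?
-0.0645 + 0.0968i - 0.0968j + 0.0968k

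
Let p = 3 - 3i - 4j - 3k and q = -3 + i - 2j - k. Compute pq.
-17 + 10i + 16k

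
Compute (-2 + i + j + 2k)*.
-2 - i - j - 2k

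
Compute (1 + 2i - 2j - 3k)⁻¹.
0.0556 - 0.1111i + 0.1111j + 0.1667k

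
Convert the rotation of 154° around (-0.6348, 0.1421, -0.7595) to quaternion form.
0.225 - 0.6185i + 0.1385j - 0.74k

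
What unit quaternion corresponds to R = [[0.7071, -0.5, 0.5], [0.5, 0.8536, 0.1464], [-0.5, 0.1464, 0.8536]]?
0.9239 + 0.2706j + 0.2706k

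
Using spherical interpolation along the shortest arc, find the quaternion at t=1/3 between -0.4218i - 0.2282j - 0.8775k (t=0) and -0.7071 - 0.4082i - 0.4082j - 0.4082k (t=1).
-0.2666 - 0.4578i - 0.3183j - 0.7861k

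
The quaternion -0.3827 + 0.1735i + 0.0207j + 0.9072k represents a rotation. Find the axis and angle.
axis = (0.1878, 0.0224, 0.982), θ = 5π/4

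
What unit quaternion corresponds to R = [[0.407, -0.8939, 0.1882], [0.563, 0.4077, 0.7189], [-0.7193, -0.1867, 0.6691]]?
0.788 - 0.2873i + 0.2879j + 0.4622k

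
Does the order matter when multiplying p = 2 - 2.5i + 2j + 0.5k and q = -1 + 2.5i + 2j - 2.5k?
Yes: pq = 1.5 + 1.5i - 3j - 15.5k ≠ 1.5 + 13.5i + 7j + 4.5k = qp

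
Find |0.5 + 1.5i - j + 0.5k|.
1.936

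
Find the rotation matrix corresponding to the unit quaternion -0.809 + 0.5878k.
[[0.309, 0.9511, 0], [-0.9511, 0.309, 0], [0, 0, 1]]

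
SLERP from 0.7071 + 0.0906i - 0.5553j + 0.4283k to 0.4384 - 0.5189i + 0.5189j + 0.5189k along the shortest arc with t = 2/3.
0.673 - 0.3787i + 0.1693j + 0.6124k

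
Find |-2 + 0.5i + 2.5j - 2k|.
3.808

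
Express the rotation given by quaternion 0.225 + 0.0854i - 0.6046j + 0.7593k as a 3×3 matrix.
[[-0.8842, -0.445, -0.1424], [0.2384, -0.1677, -0.9566], [0.4018, -0.8797, 0.2543]]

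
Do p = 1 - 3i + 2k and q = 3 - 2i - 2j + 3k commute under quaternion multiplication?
No: pq = -9 - 7i + 3j + 15k ≠ -9 - 15i - 7j + 3k = qp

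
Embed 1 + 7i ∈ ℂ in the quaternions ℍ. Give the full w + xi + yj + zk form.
1 + 7i + 0j + 0k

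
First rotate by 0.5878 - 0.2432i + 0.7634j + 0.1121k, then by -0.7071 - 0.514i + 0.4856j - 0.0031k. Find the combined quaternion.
-0.911 - 0.0734i - 0.196j - 0.3554k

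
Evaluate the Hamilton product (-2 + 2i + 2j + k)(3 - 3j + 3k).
-3 + 15i + 6j - 9k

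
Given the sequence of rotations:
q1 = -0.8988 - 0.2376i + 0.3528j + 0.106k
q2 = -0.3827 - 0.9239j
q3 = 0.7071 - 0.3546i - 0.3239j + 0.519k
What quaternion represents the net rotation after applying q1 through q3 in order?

q2 · q1 = 0.6699 - 0.007i + 0.6954j - 0.2601k
q3 · q2 · q1 = 0.8314 - 0.5192i + 0.1789j - 0.0851k
0.8314 - 0.5192i + 0.1789j - 0.0851k


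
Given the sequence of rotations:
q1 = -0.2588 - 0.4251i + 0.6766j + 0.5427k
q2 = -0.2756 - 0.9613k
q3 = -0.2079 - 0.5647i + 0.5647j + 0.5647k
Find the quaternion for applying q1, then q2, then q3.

q2 · q1 = 0.593 + 0.7676i + 0.2222j + 0.0992k
q3 · q2 · q1 = 0.1287 - 0.5639i + 0.7782j - 0.2447k
0.1287 - 0.5639i + 0.7782j - 0.2447k


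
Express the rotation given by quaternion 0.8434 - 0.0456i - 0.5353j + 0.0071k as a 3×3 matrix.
[[0.4268, 0.0368, -0.9036], [0.0608, 0.9957, 0.0693], [0.9023, -0.0845, 0.4227]]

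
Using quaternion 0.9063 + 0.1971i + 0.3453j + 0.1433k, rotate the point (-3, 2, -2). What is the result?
(-3.773, 1.091, 1.253)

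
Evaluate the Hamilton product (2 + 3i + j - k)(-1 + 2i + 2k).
-6 + 3i - 9j + 3k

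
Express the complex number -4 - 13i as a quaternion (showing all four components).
-4 - 13i + 0j + 0k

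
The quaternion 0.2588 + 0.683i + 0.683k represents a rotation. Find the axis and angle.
axis = (√2/2, 0, √2/2), θ = 5π/6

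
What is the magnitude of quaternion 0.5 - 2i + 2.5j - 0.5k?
3.279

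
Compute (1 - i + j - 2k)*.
1 + i - j + 2k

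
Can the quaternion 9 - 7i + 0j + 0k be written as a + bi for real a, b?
Yes. The quaternion 9 - 7i has j- and k-coefficients y = z = 0, so it lies in the complex subalgebra spanned by 1 and i.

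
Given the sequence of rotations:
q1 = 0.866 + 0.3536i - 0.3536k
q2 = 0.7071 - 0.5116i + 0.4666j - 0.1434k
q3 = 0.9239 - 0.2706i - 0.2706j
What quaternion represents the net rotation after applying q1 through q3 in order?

q2 · q1 = 0.7425 - 0.358i + 0.1725j - 0.5392k
q3 · q2 · q1 = 0.6358 - 0.3858i - 0.1875j - 0.6417k
0.6358 - 0.3858i - 0.1875j - 0.6417k


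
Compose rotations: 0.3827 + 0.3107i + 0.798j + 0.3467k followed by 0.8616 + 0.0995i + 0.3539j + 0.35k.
-0.1049 + 0.1492i + 0.8972j + 0.4021k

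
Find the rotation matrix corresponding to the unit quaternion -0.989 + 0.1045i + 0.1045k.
[[0.9782, 0.2067, 0.0218], [-0.2067, 0.9563, 0.2067], [0.0218, -0.2067, 0.9782]]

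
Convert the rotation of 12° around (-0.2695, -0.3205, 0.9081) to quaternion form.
0.9945 - 0.0282i - 0.0335j + 0.0949k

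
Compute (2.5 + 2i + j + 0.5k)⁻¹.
0.2174 - 0.1739i - 0.087j - 0.0435k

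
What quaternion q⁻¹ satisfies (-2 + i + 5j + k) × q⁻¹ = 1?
-0.0645 - 0.0323i - 0.1613j - 0.0323k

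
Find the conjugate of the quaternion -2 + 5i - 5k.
-2 - 5i + 5k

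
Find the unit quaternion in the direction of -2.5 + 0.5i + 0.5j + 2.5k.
-0.6934 + 0.1387i + 0.1387j + 0.6934k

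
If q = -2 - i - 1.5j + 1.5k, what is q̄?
-2 + i + 1.5j - 1.5k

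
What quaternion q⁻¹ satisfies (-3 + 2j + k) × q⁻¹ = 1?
-0.2143 - 0.1429j - 0.0714k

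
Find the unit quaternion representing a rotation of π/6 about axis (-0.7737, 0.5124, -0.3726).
0.9659 - 0.2002i + 0.1326j - 0.0964k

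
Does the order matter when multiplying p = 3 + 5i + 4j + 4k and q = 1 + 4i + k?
Yes: pq = -21 + 21i + 15j - 9k ≠ -21 + 13i - 7j + 23k = qp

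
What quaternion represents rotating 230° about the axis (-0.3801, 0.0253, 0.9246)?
-0.4226 - 0.3445i + 0.0229j + 0.838k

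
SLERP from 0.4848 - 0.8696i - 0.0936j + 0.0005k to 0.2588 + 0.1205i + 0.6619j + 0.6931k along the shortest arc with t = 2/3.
0.0161 - 0.5276i - 0.6102j - 0.5908k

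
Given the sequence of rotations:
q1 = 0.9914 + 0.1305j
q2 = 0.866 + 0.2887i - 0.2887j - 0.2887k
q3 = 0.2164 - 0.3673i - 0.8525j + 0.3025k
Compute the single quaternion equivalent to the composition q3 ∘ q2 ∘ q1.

q2 · q1 = 0.8962 + 0.3239i - 0.1732j - 0.2485k
q3 · q2 · q1 = 0.2404 + 0.0052i - 0.7948j + 0.5571k
0.2404 + 0.0052i - 0.7948j + 0.5571k


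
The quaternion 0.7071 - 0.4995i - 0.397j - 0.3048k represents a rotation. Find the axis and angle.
axis = (-0.7064, -0.5614, -0.431), θ = π/2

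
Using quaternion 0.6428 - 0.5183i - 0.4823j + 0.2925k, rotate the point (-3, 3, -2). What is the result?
(1.127, -2.521, -3.791)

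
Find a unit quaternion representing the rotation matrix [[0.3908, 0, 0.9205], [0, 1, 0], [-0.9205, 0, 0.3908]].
0.8339 + 0.5519j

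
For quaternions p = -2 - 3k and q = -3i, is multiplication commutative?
No: pq = 6i + 9j ≠ 6i - 9j = qp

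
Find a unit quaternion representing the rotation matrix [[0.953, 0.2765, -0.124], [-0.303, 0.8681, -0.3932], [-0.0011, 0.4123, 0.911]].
0.9659 + 0.2085i - 0.0318j - 0.15k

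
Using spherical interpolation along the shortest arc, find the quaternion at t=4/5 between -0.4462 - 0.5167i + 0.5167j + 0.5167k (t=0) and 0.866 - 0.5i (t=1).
-0.9264 + 0.3128i + 0.1482j + 0.1482k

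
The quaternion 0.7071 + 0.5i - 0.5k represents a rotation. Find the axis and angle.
axis = (√2/2, 0, -√2/2), θ = π/2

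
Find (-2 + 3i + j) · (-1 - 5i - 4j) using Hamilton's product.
21 + 7i + 7j - 7k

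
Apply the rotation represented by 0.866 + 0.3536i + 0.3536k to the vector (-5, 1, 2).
(-3.862, -3.787, 0.862)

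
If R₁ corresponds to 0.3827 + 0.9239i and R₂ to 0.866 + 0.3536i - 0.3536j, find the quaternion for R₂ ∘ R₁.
0.0047 + 0.9354i - 0.1353j + 0.3267k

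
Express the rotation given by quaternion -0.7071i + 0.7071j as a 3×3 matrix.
[[0, -1, 0], [-1, 0, 0], [0, 0, -1]]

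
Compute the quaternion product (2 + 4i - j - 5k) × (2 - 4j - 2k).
-10 - 10i - 2j - 30k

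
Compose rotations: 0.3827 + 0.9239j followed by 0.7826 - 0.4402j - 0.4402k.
0.7062 + 0.4067i + 0.5546j - 0.1685k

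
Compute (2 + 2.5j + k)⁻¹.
0.1778 - 0.2222j - 0.0889k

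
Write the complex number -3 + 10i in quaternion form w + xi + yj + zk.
-3 + 10i + 0j + 0k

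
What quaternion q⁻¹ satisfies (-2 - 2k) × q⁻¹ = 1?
-0.25 + 0.25k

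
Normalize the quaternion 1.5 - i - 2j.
0.5571 - 0.3714i - 0.7428j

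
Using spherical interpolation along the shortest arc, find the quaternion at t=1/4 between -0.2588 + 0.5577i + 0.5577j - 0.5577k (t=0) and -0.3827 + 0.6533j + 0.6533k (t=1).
-0.3705 + 0.5004i + 0.7365j - 0.2643k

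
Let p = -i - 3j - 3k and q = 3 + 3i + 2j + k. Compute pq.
12 - 17j - 2k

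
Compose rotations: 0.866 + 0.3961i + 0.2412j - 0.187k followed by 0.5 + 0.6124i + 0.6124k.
0.3049 + 0.5807i + 0.4777j + 0.5845k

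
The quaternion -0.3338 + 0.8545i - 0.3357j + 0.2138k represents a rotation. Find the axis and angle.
axis = (0.9065, -0.3561, 0.2268), θ = 219°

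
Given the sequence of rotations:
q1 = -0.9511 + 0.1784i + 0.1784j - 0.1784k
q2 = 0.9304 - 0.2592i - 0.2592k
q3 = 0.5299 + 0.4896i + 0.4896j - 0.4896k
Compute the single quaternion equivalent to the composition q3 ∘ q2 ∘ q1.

q2 · q1 = -0.8849 + 0.4587i + 0.0735j + 0.0343k
q3 · q2 · q1 = -0.7127 - 0.1374i - 0.6357j + 0.2628k
-0.7127 - 0.1374i - 0.6357j + 0.2628k


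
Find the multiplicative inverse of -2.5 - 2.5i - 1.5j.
-0.1695 + 0.1695i + 0.1017j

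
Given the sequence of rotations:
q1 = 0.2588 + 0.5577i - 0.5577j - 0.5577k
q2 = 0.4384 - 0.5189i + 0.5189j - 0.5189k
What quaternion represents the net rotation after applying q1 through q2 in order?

q2 · q1 = 0.4028 - 0.4686i - 0.689j - 0.3788k
0.4028 - 0.4686i - 0.689j - 0.3788k


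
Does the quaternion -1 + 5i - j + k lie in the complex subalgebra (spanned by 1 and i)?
No. The quaternion -1 + 5i - j + k has j-coefficient y = -1 and k-coefficient z = 1, not both zero, so it does not lie in the complex subalgebra spanned by 1 and i.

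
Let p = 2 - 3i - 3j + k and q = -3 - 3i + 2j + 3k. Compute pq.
-12 - 8i + 19j - 12k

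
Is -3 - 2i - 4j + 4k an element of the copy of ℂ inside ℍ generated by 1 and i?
No. The quaternion -3 - 2i - 4j + 4k has j-coefficient y = -4 and k-coefficient z = 4, not both zero, so it does not lie in the complex subalgebra spanned by 1 and i.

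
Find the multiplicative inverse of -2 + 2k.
-0.25 - 0.25k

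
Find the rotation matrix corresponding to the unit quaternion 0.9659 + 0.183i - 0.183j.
[[0.933, -0.067, -0.3535], [-0.067, 0.933, -0.3535], [0.3535, 0.3535, 0.866]]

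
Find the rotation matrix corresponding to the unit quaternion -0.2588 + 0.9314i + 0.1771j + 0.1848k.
[[0.869, 0.4256, 0.2526], [0.2342, -0.8033, 0.5475], [0.4359, -0.4166, -0.7977]]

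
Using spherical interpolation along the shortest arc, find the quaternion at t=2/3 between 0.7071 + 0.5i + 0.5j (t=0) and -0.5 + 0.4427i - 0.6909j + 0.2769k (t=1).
0.6549 - 0.1312i + 0.7149j - 0.2067k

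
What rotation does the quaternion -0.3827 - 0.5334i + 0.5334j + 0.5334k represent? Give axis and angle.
axis = (-√3/3, √3/3, √3/3), θ = 5π/4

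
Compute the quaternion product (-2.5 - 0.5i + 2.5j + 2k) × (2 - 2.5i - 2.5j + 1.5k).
-3 + 14i + 7j + 7.75k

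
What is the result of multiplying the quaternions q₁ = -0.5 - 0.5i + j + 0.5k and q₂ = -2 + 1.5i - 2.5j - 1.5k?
5 - 0.75j - 0.5k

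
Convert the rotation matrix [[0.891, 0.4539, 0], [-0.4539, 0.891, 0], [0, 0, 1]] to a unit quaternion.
0.9724 - 0.2334k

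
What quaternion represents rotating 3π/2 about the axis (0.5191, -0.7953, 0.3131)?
-0.7071 + 0.3671i - 0.5624j + 0.2214k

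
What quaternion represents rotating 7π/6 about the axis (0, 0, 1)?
-0.2588 + 0.9659k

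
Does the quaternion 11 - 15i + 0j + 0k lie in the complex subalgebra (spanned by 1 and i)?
Yes. The quaternion 11 - 15i has j- and k-coefficients y = z = 0, so it lies in the complex subalgebra spanned by 1 and i.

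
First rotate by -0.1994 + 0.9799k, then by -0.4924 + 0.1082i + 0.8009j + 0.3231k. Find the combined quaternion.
-0.2184 + 0.7632i - 0.2657j - 0.5469k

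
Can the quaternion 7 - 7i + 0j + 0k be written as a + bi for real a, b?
Yes. The quaternion 7 - 7i has j- and k-coefficients y = z = 0, so it lies in the complex subalgebra spanned by 1 and i.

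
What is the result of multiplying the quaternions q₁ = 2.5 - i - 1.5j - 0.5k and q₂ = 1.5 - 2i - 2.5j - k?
-2.5 - 6.25i - 8.5j - 3.75k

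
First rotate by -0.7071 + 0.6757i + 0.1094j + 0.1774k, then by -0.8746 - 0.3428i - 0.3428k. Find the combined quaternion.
0.9109 - 0.3111i - 0.2665j + 0.0497k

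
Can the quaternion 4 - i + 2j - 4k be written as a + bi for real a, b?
No. The quaternion 4 - i + 2j - 4k has j-coefficient y = 2 and k-coefficient z = -4, not both zero, so it does not lie in the complex subalgebra spanned by 1 and i.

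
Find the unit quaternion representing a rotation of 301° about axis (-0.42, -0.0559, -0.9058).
-0.8704 - 0.2068i - 0.0275j - 0.446k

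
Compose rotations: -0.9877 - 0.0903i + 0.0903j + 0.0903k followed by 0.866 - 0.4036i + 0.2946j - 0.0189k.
-0.9167 + 0.3487i - 0.1746j + 0.087k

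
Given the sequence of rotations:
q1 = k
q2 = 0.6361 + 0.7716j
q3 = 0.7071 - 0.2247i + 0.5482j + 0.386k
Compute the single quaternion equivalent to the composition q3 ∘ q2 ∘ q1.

q2 · q1 = 0.7716i + 0.6361k
q3 · q2 · q1 = -0.0722 + 0.8943i + 0.4408j + 0.0268k
-0.0722 + 0.8943i + 0.4408j + 0.0268k


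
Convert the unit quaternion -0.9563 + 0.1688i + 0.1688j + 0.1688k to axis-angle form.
axis = (√3/3, √3/3, √3/3), θ = 326°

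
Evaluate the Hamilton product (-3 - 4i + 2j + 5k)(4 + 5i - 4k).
28 - 39i + 17j + 22k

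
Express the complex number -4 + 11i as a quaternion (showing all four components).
-4 + 11i + 0j + 0k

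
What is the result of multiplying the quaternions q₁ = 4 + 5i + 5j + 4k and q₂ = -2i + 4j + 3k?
-22 - 9i - 7j + 42k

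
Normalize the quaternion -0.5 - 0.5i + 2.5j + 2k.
-0.1525 - 0.1525i + 0.7625j + 0.61k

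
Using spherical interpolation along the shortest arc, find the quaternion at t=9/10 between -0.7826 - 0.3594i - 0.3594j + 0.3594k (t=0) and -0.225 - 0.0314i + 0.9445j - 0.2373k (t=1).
0.1088 - 0.019i - 0.9546j + 0.2766k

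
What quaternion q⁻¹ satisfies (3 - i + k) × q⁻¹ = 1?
0.2727 + 0.0909i - 0.0909k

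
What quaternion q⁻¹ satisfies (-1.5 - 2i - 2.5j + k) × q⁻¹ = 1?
-0.1111 + 0.1481i + 0.1852j - 0.0741k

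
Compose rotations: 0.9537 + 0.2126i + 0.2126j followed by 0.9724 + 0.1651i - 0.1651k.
0.8923 + 0.3993i + 0.1716j - 0.1224k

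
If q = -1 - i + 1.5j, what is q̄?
-1 + i - 1.5j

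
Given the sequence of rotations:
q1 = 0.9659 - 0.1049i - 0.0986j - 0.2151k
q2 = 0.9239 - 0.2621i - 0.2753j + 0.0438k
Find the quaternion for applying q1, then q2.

q2 · q1 = 0.8472 - 0.2865i - 0.418j - 0.1595k
0.8472 - 0.2865i - 0.418j - 0.1595k


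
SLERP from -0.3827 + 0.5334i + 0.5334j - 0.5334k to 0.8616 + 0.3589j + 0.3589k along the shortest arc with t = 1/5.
-0.5615 + 0.4717i + 0.3787j - 0.5646k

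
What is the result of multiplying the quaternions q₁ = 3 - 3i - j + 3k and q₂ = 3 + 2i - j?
14 + 14k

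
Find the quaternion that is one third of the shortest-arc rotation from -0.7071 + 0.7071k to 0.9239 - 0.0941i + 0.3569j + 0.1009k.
-0.8681 + 0.036i - 0.1366j + 0.4758k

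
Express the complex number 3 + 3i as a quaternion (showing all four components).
3 + 3i + 0j + 0k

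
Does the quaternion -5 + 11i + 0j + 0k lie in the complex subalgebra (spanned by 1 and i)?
Yes. The quaternion -5 + 11i has j- and k-coefficients y = z = 0, so it lies in the complex subalgebra spanned by 1 and i.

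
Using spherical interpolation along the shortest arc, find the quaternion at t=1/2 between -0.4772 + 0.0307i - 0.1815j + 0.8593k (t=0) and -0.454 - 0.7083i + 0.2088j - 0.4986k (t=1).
-0.0145 + 0.4634i - 0.2448j + 0.8515k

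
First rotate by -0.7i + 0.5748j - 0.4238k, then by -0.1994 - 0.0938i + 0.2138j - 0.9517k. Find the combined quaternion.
-0.5919 + 0.596i + 0.5118j + 0.1802k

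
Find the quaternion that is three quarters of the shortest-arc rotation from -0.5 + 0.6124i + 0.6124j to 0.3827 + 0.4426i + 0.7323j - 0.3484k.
0.163 + 0.5403i + 0.7755j - 0.2829k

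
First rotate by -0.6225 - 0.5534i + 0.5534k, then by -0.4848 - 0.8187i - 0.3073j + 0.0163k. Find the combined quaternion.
-0.1603 + 0.6079i + 0.6353j - 0.4485k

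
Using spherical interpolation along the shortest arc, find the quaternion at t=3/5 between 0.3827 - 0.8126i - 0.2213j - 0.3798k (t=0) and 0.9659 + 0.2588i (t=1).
0.9401 - 0.2439i - 0.1199j - 0.2058k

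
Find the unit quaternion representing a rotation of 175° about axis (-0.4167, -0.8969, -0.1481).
0.0436 - 0.4163i - 0.896j - 0.148k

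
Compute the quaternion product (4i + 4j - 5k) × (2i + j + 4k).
8 + 21i - 26j - 4k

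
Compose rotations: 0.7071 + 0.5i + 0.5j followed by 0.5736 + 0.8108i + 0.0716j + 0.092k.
-0.0356 + 0.8141i + 0.3834j + 0.4347k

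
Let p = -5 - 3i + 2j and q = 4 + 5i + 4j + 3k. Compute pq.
-13 - 31i - 3j - 37k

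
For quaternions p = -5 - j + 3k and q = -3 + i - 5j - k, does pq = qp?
No: pq = 13 + 11i + 31j - 3k ≠ 13 - 21i + 25j - 5k = qp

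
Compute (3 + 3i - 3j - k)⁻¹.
0.1071 - 0.1071i + 0.1071j + 0.0357k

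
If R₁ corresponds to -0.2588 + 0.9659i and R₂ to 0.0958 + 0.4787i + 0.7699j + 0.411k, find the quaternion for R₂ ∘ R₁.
-0.4872 - 0.0314i + 0.1977j - 0.85k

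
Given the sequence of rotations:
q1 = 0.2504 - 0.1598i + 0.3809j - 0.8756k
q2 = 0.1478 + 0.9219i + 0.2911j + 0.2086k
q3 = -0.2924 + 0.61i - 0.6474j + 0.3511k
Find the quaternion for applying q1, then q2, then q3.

q2 · q1 = 0.2561 - 0.1271i + 0.9031j + 0.3205k
q3 · q2 · q1 = 0.4748 - 0.3312i - 0.67j + 0.4648k
0.4748 - 0.3312i - 0.67j + 0.4648k


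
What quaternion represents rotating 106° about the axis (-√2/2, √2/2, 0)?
0.6018 - 0.5647i + 0.5647j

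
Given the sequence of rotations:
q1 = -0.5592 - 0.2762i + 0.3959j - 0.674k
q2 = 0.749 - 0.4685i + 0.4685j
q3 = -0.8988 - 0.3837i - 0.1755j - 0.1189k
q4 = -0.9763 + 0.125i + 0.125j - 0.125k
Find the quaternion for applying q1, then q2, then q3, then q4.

q2 · q1 = -0.7337 - 0.2607i - 0.2812j - 0.5609k
q3 · q2 · q1 = 0.4434 + 0.5808i + 0.1973j + 0.6535k
q4 · q3 · q2 · q1 = -0.4485 - 0.4053i - 0.2915j - 0.7414k
-0.4485 - 0.4053i - 0.2915j - 0.7414k


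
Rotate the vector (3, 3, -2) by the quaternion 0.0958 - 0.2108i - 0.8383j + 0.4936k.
(-1.164, 4.19, -1.758)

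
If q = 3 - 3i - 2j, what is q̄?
3 + 3i + 2j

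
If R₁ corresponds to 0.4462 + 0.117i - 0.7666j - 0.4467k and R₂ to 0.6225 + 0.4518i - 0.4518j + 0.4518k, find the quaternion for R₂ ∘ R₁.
0.0804 + 0.8226i - 0.4241j - 0.37k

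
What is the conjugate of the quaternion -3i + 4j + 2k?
3i - 4j - 2k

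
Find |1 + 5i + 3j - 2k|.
√39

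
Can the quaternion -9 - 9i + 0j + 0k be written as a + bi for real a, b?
Yes. The quaternion -9 - 9i has j- and k-coefficients y = z = 0, so it lies in the complex subalgebra spanned by 1 and i.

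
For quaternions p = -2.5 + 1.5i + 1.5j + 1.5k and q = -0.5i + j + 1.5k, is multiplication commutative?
No: pq = -3 + 2i - 5.5j - 1.5k ≠ -3 + 0.5i + 0.5j - 6k = qp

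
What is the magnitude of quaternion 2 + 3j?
√13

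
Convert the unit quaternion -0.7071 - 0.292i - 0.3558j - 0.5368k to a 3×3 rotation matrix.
[[0.1705, -0.5514, 0.8167], [0.9669, 0.2532, -0.031], [-0.1897, 0.7949, 0.5763]]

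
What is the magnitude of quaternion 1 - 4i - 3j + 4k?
√42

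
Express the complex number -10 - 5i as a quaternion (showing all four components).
-10 - 5i + 0j + 0k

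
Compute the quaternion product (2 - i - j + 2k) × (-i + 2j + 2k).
-3 - 8i + 4j + k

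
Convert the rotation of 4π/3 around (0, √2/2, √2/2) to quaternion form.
-0.5 + 0.6124j + 0.6124k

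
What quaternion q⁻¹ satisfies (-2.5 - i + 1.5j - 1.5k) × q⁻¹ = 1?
-0.2128 + 0.0851i - 0.1277j + 0.1277k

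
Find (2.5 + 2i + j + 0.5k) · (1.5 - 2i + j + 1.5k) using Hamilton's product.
6 - i + 8.5k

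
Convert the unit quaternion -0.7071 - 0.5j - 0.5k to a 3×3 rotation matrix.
[[0, -0.7071, 0.7071], [0.7071, 0.5, 0.5], [-0.7071, 0.5, 0.5]]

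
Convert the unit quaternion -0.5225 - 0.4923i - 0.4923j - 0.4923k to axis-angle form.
axis = (-√3/3, -√3/3, -√3/3), θ = 243°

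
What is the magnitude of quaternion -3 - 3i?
√18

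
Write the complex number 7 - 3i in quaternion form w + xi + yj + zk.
7 - 3i + 0j + 0k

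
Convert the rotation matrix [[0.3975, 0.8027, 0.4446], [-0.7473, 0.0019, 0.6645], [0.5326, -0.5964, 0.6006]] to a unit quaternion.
0.7071 - 0.4458i - 0.0311j - 0.548k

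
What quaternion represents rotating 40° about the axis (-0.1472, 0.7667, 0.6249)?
0.9397 - 0.0503i + 0.2622j + 0.2137k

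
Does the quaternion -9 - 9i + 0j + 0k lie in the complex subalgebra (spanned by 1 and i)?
Yes. The quaternion -9 - 9i has j- and k-coefficients y = z = 0, so it lies in the complex subalgebra spanned by 1 and i.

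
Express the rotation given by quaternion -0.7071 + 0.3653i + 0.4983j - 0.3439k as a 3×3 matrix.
[[0.2669, -0.1223, -0.9559], [0.8504, 0.4966, 0.1739], [0.4534, -0.8593, 0.2365]]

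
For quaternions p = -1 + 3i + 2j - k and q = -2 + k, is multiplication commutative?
No: pq = 3 - 4i - 7j + k ≠ 3 - 8i - j + k = qp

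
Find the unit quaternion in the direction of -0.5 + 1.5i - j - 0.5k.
-0.2582 + 0.7746i - 0.5164j - 0.2582k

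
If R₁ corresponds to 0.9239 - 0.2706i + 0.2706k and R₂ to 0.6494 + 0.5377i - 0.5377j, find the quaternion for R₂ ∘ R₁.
0.7455 + 0.1756i - 0.6423j + 0.0302k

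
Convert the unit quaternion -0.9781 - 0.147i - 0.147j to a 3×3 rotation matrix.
[[0.9568, 0.0432, 0.2876], [0.0432, 0.9568, -0.2876], [-0.2876, 0.2876, 0.9136]]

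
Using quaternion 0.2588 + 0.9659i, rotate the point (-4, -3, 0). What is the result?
(-4, 2.598, -1.5)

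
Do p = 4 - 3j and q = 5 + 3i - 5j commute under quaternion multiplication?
No: pq = 5 + 12i - 35j + 9k ≠ 5 + 12i - 35j - 9k = qp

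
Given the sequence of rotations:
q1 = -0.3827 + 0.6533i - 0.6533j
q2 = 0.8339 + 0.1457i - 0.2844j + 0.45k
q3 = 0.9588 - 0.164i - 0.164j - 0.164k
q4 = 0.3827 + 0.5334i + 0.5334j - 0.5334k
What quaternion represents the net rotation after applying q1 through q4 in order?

q2 · q1 = -0.6001 + 0.783i - 0.142j - 0.0816k
q3 · q2 · q1 = -0.4836 + 0.8393i - 0.1795j + 0.1719k
q4 · q3 · q2 · q1 = -0.4453 + 0.0592i - 0.866j - 0.2197k
-0.4453 + 0.0592i - 0.866j - 0.2197k


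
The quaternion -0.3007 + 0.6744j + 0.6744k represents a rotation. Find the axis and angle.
axis = (0, √2/2, √2/2), θ = 215°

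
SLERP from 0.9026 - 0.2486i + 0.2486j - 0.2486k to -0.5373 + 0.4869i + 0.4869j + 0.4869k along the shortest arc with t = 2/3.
0.7312 - 0.4466i - 0.2579j - 0.4466k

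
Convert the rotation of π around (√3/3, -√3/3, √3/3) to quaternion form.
0.5774i - 0.5774j + 0.5774k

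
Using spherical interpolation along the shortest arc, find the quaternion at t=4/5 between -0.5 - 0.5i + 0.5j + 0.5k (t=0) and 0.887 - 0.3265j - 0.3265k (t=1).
-0.839 - 0.1081i + 0.3771j + 0.3771k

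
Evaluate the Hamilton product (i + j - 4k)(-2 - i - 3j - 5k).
-16 - 19i + 7j + 6k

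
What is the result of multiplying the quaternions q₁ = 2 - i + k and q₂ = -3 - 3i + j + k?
-10 - 4i - 2k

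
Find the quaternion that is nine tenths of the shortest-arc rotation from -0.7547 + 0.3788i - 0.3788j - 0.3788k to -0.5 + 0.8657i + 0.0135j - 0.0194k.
-0.5429 + 0.8371i - 0.0296j - 0.0598k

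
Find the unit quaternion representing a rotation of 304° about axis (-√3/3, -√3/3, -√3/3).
-0.8829 - 0.271i - 0.271j - 0.271k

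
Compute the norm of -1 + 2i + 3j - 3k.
√23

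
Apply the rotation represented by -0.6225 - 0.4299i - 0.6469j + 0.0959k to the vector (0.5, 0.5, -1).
(-0.313, 1.184, -0.032)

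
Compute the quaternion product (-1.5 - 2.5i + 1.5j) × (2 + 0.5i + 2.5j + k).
-5.5 - 4.25i + 1.75j - 8.5k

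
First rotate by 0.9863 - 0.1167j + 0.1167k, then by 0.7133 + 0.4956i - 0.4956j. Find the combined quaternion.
0.6457 + 0.431i - 0.6299j + 0.0254k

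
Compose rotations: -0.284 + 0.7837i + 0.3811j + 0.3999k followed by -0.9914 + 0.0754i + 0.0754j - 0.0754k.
0.2239 - 0.7395i - 0.4885j - 0.4054k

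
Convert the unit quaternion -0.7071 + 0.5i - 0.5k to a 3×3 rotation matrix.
[[0.5, -0.7071, -0.5], [0.7071, 0, 0.7071], [-0.5, -0.7071, 0.5]]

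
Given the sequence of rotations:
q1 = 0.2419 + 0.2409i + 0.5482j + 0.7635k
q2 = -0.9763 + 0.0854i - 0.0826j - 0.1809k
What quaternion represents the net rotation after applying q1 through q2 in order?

q2 · q1 = -0.0733 - 0.1784i - 0.664j - 0.7225k
-0.0733 - 0.1784i - 0.664j - 0.7225k


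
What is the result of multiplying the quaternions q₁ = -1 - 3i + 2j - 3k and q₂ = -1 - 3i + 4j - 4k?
-28 + 10i - 9j + k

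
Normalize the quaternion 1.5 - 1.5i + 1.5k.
0.5774 - 0.5774i + 0.5774k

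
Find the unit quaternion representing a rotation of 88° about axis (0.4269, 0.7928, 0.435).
0.7193 + 0.2965i + 0.5507j + 0.3022k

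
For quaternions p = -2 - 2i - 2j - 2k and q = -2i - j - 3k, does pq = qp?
No: pq = -12 + 8i + 4k ≠ -12 + 4j + 8k = qp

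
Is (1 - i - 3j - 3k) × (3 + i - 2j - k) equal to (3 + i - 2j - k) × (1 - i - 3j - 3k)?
No: pq = -5 - 5i - 15j - 5k ≠ -5 + i - 7j - 15k = qp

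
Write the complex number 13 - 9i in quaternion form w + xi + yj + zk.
13 - 9i + 0j + 0k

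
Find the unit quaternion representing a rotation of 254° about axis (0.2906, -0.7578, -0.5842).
-0.6018 + 0.2321i - 0.6052j - 0.4666k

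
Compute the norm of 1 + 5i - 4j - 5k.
√67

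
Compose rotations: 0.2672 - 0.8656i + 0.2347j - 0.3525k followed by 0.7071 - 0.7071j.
0.3549 - 0.3628i - 0.023j - 0.8613k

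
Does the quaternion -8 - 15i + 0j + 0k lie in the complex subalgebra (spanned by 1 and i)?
Yes. The quaternion -8 - 15i has j- and k-coefficients y = z = 0, so it lies in the complex subalgebra spanned by 1 and i.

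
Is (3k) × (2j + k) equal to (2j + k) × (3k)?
No: pq = -3 - 6i ≠ -3 + 6i = qp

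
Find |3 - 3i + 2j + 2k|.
√26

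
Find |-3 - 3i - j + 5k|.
√44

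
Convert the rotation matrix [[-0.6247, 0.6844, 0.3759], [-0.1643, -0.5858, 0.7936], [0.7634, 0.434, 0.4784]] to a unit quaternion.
-0.2588 + 0.3474i + 0.3743j + 0.8199k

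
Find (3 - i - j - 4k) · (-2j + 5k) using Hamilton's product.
18 - 13i - j + 17k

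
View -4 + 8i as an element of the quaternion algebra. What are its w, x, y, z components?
-4 + 8i + 0j + 0k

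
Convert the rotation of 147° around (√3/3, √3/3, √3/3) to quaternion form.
0.284 + 0.5536i + 0.5536j + 0.5536k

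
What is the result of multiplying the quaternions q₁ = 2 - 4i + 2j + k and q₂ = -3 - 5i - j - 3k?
-21 - 3i - 25j + 5k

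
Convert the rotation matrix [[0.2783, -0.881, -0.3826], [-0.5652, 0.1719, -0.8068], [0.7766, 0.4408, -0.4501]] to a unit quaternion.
0.5 + 0.6238i - 0.5796j + 0.1579k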